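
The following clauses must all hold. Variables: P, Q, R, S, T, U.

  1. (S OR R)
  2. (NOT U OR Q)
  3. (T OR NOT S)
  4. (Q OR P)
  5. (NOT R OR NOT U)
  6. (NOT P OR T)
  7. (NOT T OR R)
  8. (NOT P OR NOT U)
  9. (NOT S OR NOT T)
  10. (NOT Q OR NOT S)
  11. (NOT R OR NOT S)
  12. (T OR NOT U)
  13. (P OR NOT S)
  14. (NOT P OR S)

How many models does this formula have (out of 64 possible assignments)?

2

The models are:
  P=0 Q=1 R=1 S=0 T=0 U=0
  P=0 Q=1 R=1 S=0 T=1 U=0
That's 2 in total.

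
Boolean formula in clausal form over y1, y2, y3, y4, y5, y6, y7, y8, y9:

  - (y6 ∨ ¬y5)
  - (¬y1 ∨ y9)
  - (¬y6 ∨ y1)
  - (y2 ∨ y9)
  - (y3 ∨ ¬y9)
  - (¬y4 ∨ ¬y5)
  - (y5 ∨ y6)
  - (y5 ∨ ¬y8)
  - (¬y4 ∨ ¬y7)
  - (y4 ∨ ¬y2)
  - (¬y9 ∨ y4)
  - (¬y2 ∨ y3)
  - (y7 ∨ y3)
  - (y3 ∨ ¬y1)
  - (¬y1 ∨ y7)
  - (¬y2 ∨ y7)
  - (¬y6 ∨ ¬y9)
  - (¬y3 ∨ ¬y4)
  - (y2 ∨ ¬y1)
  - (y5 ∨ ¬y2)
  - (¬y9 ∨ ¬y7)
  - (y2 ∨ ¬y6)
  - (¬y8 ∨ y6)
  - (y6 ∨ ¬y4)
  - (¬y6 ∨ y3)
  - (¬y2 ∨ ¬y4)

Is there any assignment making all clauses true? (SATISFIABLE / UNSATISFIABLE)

UNSATISFIABLE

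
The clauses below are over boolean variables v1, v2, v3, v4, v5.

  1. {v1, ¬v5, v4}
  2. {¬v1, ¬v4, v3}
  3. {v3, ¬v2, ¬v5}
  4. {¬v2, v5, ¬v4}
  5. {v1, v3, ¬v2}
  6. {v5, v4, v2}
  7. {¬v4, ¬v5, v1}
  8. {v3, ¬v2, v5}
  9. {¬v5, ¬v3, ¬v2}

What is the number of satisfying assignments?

Split on v5, then v2.
  v5=1, v2=1: a clause becomes empty — 0.
  v5=1, v2=0: remaining (v1,v3,v4) ∈ {(1,0,0); (1,1,0); (1,1,1)} — 3.
  v5=0, v2=1: remaining (v1,v3,v4) ∈ {(0,1,0); (1,1,0)} — 2.
  v5=0, v2=0: remaining (v1,v3,v4) ∈ {(0,0,1); (0,1,1); (1,1,1)} — 3.
Total: 0 + 3 + 2 + 3 = 8.

8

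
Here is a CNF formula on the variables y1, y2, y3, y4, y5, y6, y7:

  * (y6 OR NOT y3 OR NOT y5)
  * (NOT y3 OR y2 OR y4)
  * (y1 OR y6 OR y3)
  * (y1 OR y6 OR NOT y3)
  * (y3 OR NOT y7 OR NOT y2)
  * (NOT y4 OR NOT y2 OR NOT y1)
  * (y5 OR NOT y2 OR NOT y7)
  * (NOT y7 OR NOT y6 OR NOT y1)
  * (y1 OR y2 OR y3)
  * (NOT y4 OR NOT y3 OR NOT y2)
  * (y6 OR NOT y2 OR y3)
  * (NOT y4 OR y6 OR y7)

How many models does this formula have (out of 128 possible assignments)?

Split on y3, then y2.
  y3=T, y2=T: 6 of the 32 assignments to (y1,y4,y5,y6,y7) work.
  y3=T, y2=F: 7 of the 32 assignments to (y1,y4,y5,y6,y7) work.
  y3=F, y2=T: y5 free; 3 ways for (y1,y4,y6,y7) × 2^1 = 6.
  y3=F, y2=F: y5 free; 5 ways for (y1,y4,y6,y7) × 2^1 = 10.
Total: 6 + 7 + 6 + 10 = 29.

29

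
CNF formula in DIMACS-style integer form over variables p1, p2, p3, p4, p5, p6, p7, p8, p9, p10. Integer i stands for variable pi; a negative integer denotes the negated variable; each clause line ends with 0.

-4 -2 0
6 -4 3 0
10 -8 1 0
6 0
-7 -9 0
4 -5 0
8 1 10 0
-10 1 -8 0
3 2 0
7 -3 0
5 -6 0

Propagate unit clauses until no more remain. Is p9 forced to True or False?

False

(p6) stands alone — p6 = True.
In (NOT p6 OR p5), NOT p6 is now false; p5 must hold, so p5 = True.
In (NOT p5 OR p4), NOT p5 is now false; p4 must hold, so p4 = True.
(NOT p4 OR NOT p2): since p4 = True, the clause reduces to (NOT p2). p2 = False.
In (p2 OR p3), p2 is now false; p3 must hold, so p3 = True.
(NOT p3 OR p7) with p3 = True leaves only p7, so p7 = True.
(NOT p7 OR NOT p9): since p7 = True, the clause reduces to (NOT p9). p9 = False.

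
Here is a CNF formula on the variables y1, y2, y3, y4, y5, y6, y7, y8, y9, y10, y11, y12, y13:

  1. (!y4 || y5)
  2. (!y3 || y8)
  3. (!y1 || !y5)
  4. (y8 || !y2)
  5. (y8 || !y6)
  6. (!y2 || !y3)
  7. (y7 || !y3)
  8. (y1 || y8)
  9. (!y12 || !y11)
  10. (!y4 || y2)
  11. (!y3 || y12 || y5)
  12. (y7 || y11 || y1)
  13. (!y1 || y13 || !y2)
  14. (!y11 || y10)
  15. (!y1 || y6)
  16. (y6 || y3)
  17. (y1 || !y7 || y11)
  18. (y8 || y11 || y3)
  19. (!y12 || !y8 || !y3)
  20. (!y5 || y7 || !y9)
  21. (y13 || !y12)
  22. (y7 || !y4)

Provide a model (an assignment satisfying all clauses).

y1=T, y2=F, y3=F, y4=F, y5=F, y6=T, y7=F, y8=T, y9=T, y10=F, y11=F, y12=F, y13=T

Pure literal: y4 appears only negated; assign y4 = False.
Pure literal: y13 appears only positively; assign y13 = True.
Branch on y1: take y1 = True.
  then y5 is forced to False.
  then y6 is forced to True.
  then y8 is forced to True.
Branch on y2: take y2 = False.
Try y3 = False.
The remaining clauses are satisfied by y7 = False, y9 = True, y10 = False, y11 = False, y12 = False.
Every clause has at least one true literal under this assignment.
Check each clause:
  1. (y5 || !y4) — !y4 is true.
  2. (y8 || !y3) — y8 is true.
  3. (!y5 || !y1) — !y5 is true.
  4. (y8 || !y2) — y8 is true.
  5. (!y6 || y8) — y8 is true.
  6. (!y2 || !y3) — !y3 is true.
  7. (y7 || !y3) — !y3 is true.
  8. (y1 || y8) — y8 is true.
  9. (!y12 || !y11) — !y12 is true.
  10. (!y4 || y2) — !y4 is true.
  11. (y12 || y5 || !y3) — !y3 is true.
  12. (y11 || y7 || y1) — y1 is true.
  13. (!y2 || !y1 || y13) — y13 is true.
  14. (!y11 || y10) — !y11 is true.
  15. (y6 || !y1) — y6 is true.
  16. (y6 || y3) — y6 is true.
  17. (y11 || y1 || !y7) — !y7 is true.
  18. (y3 || y8 || y11) — y8 is true.
  19. (!y12 || !y3 || !y8) — !y12 is true.
  20. (y7 || !y9 || !y5) — !y5 is true.
  21. (!y12 || y13) — !y12 is true.
  22. (y7 || !y4) — !y4 is true.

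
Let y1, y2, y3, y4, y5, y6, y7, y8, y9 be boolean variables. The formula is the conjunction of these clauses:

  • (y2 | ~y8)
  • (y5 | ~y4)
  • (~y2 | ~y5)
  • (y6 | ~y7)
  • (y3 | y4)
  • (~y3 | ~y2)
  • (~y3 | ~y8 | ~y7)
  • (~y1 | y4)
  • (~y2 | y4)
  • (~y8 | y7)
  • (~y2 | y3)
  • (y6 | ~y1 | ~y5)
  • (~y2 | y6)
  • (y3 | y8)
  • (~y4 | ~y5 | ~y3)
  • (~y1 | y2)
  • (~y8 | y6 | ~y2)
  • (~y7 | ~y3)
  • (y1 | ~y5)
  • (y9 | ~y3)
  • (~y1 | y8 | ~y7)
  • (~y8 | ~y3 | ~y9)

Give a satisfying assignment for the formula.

y1=False, y2=False, y3=True, y4=False, y5=False, y6=True, y7=False, y8=False, y9=True

y6 occurs only positively in the remaining clauses — set y6 = True.
Set y1 = False and propagate.
  then y5 is forced to False.
  then y4 is forced to False.
  then y3 is forced to True.
  then y2 is forced to False.
  then y8 is forced to False.
  then y7 is forced to False.
  then y9 is forced to True.
Every clause has at least one true literal under this assignment.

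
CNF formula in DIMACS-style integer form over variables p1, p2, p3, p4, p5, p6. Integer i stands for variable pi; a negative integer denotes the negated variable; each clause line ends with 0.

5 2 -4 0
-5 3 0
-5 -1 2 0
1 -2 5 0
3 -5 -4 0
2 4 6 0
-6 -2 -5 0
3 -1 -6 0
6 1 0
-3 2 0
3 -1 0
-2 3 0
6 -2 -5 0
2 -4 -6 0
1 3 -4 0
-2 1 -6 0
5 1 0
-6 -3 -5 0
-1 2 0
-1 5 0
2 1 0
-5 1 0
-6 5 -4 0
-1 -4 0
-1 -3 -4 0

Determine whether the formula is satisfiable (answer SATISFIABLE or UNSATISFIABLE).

p1 = True:
  propagation gives p3=True, p2=True, p5=True, p6=False; an empty clause results — contradiction.
p1 = False:
  propagation gives p6=True, p2=False; an empty clause results — contradiction.
Every branch closes, so no satisfying assignment exists.

UNSATISFIABLE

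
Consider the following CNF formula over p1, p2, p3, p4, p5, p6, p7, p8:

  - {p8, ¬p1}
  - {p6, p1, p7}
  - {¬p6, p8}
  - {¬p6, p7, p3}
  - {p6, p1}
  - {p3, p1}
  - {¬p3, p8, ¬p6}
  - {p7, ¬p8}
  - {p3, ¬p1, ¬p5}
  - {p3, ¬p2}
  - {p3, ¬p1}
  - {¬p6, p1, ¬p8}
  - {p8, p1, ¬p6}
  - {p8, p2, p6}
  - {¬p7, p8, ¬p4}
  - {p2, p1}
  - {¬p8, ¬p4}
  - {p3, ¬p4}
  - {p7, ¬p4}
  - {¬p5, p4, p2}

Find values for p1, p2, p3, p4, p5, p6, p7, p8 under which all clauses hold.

p1=T, p2=T, p3=T, p4=F, p5=T, p6=F, p7=T, p8=T

Check each clause:
  1. {p8, ¬p1} — p8 is true.
  2. {p1, p6, p7} — p1 is true.
  3. {p8, ¬p6} — p8 is true.
  4. {p3, ¬p6, p7} — ¬p6 is true.
  5. {p6, p1} — p1 is true.
  6. {p1, p3} — p1 is true.
  7. {p8, ¬p6, ¬p3} — p8 is true.
  8. {p7, ¬p8} — p7 is true.
  9. {p3, ¬p1, ¬p5} — p3 is true.
  10. {¬p2, p3} — p3 is true.
  11. {¬p1, p3} — p3 is true.
  12. {¬p6, ¬p8, p1} — p1 is true.
  13. {p8, ¬p6, p1} — p8 is true.
  14. {p6, p8, p2} — p8 is true.
  15. {¬p4, p8, ¬p7} — p8 is true.
  16. {p1, p2} — p1 is true.
  17. {¬p4, ¬p8} — ¬p4 is true.
  18. {¬p4, p3} — p3 is true.
  19. {¬p4, p7} — ¬p4 is true.
  20. {p2, ¬p5, p4} — p2 is true.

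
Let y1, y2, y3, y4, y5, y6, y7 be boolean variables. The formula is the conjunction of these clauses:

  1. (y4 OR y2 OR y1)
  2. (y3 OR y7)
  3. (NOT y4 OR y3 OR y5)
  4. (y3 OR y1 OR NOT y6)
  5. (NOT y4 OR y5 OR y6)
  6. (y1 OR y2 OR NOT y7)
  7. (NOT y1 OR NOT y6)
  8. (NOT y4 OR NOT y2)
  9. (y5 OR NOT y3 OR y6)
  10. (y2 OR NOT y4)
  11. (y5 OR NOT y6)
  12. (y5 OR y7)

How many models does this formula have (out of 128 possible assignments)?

14

Case analysis on y4 and y5:
  y4=1, y5=1: a clause becomes empty — 0.
  y4=1, y5=0: a clause becomes empty — 0.
  y4=0, y5=1: 11 of the 32 assignments to (y1,y2,y3,y6,y7) work.
  y4=0, y5=0: remaining (y1,y2,y3,y6,y7) ∈ {(0,1,0,0,1); (1,0,0,0,1); (1,1,0,0,1)} — 3.
Total: 0 + 0 + 11 + 3 = 14.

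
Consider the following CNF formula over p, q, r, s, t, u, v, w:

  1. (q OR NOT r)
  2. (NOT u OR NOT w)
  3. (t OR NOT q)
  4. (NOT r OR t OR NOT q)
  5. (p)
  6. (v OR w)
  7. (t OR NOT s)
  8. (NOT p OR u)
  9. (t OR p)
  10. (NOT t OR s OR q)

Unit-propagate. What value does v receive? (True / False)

(p) is a unit clause: p = True.
(NOT p OR u): since p = True, the clause reduces to (u). u = True.
(NOT w OR NOT u) with u = True leaves only NOT w, so w = False.
(v OR w) with w = False leaves only v, so v = True.

True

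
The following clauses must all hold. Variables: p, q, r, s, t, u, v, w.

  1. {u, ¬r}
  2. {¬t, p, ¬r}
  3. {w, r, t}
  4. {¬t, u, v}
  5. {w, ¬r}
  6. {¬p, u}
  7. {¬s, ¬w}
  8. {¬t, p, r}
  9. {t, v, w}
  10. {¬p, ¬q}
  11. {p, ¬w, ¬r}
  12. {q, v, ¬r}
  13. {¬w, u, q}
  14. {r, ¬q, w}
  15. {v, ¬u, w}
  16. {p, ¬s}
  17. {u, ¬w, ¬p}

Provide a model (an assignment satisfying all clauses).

Pure literal: s appears only negated; assign s = False.
Pure literal: v appears only positively; assign v = True.
Try p = True.
  then u is forced to True.
  then q is forced to False.
Try r = True.
  then w is forced to True.
t is now unconstrained; take t = True.
Every clause has at least one true literal under this assignment.

p=True  q=False  r=True  s=False  t=True  u=True  v=True  w=True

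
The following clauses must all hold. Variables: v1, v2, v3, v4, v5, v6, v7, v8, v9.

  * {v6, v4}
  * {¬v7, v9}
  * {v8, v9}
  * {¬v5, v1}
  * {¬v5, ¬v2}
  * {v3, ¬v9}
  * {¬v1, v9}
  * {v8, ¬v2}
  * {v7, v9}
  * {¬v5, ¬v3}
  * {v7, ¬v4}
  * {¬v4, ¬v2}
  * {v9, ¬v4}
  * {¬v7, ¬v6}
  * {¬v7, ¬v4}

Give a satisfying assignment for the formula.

v1=False, v2=False, v3=True, v4=False, v5=False, v6=True, v7=False, v8=False, v9=True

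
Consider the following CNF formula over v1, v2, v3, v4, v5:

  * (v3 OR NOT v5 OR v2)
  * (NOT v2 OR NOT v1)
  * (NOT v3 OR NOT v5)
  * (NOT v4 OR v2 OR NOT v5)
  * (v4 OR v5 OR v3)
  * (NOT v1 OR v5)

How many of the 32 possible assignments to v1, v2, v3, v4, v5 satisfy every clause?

Split on v5, then v2.
  v5=1, v2=1: remaining (v1,v3,v4) ∈ {(0,0,0); (0,0,1)} — 2.
  v5=1, v2=0: a clause becomes empty — 0.
  v5=0, v2=1: remaining (v1,v3,v4) ∈ {(0,0,1); (0,1,0); (0,1,1)} — 3.
  v5=0, v2=0: remaining (v1,v3,v4) ∈ {(0,0,1); (0,1,0); (0,1,1)} — 3.
Total: 2 + 0 + 3 + 3 = 8.

8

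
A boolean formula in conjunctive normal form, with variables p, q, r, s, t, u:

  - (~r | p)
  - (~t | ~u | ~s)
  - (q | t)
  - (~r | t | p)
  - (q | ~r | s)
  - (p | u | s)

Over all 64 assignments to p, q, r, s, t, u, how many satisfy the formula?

25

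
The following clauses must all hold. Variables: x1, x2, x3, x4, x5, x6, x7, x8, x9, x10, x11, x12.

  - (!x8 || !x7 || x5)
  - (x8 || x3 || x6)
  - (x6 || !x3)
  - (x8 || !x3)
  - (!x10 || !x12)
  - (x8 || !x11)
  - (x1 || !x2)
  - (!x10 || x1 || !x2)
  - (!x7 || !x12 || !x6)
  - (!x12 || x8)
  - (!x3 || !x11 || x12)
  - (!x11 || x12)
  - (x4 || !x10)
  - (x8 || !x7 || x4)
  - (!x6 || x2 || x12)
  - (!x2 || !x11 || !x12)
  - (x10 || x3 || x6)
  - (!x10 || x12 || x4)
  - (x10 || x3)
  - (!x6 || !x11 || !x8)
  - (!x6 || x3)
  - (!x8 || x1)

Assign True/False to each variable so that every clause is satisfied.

x1=True, x2=True, x3=True, x4=True, x5=False, x6=True, x7=False, x8=True, x9=True, x10=False, x11=False, x12=False

x1 occurs only positively in the remaining clauses — set x1 = True.
Pure literal: x4 appears only positively; assign x4 = True.
Branch on x2: take x2 = True.
Branch on x3: take x3 = True.
  then x6 is forced to True.
  then x8 is forced to True.
  then x11 is forced to False.
Set x5 = False and propagate.
  then x7 is forced to False.
For the remaining variables, x9 = True, x10 = False, x12 = False works.
Check each clause:
  1. (x5 || !x8 || !x7) — !x7 is true.
  2. (x6 || x8 || x3) — x8 is true.
  3. (x6 || !x3) — x6 is true.
  4. (x8 || !x3) — x8 is true.
  5. (!x12 || !x10) — !x12 is true.
  6. (!x11 || x8) — x8 is true.
  7. (x1 || !x2) — x1 is true.
  8. (!x10 || !x2 || x1) — x1 is true.
  9. (!x7 || !x6 || !x12) — !x7 is true.
  10. (x8 || !x12) — x8 is true.
  11. (x12 || !x11 || !x3) — !x11 is true.
  12. (x12 || !x11) — !x11 is true.
  13. (!x10 || x4) — x4 is true.
  14. (x4 || x8 || !x7) — x8 is true.
  15. (x2 || x12 || !x6) — x2 is true.
  16. (!x11 || !x2 || !x12) — !x12 is true.
  17. (x3 || x10 || x6) — x3 is true.
  18. (x12 || x4 || !x10) — x4 is true.
  19. (x3 || x10) — x3 is true.
  20. (!x6 || !x8 || !x11) — !x11 is true.
  21. (!x6 || x3) — x3 is true.
  22. (x1 || !x8) — x1 is true.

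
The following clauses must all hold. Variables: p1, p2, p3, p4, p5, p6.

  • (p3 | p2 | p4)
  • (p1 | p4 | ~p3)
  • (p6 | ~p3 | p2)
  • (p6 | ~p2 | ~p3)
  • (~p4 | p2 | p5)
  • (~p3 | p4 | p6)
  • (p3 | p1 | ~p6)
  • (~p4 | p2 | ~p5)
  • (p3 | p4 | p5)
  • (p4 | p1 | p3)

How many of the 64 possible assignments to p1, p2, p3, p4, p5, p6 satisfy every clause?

Split on p3, then p4.
  p3=T, p4=T: remaining (p1,p2,p5,p6) ∈ {(F,T,F,T); (F,T,T,T); (T,T,F,T); (T,T,T,T)} — 4.
  p3=T, p4=F: remaining (p1,p2,p5,p6) ∈ {(T,F,F,T); (T,F,T,T); (T,T,F,T); (T,T,T,T)} — 4.
  p3=F, p4=T: p5 free; 3 ways for (p1,p2,p6) × 2^1 = 6.
  p3=F, p4=F: remaining (p1,p2,p5,p6) ∈ {(T,T,T,F); (T,T,T,T)} — 2.
Total: 4 + 4 + 6 + 2 = 16.

16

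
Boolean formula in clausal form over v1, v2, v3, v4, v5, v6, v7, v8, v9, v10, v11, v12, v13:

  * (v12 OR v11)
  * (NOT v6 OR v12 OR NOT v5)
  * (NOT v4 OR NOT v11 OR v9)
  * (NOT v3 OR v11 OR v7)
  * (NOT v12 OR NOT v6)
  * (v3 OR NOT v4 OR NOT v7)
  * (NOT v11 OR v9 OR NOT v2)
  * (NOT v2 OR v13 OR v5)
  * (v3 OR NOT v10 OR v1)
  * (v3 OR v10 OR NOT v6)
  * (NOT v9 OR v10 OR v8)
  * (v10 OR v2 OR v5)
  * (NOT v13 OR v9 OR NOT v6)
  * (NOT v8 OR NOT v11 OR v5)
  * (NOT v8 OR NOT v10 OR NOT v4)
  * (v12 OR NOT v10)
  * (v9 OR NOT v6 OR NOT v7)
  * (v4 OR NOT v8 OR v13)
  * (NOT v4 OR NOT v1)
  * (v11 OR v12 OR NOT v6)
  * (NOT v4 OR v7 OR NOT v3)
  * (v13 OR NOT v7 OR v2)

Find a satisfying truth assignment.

v6 occurs only negated in the remaining clauses — set v6 = False.
Branch on v1: take v1 = False.
Set v2 = True and propagate.
For the remaining variables, v3 = True, v4 = False, v5 = True, v7 = True, v8 = False, v9 = True, v10 = True, v11 = False, v12 = True, v13 = False works.

v1=False, v2=True, v3=True, v4=False, v5=True, v6=False, v7=True, v8=False, v9=True, v10=True, v11=False, v12=True, v13=False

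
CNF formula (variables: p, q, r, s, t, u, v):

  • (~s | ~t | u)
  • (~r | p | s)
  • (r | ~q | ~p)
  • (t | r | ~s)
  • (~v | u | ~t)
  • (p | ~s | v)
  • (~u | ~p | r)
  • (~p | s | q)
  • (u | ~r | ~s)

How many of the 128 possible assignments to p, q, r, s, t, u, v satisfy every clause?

35

Split on s, then p.
  s=1, p=1: forces r=1; u=1; q, t, v free → 2^3 = 8.
  s=1, p=0: q free; 3 ways for (r,t,u,v) × 2^1 = 6.
  s=0, p=1: 7 of the 32 assignments to (q,r,t,u,v) work.
  s=0, p=0: q free; 7 ways for (r,t,u,v) × 2^1 = 14.
Total: 8 + 6 + 7 + 14 = 35.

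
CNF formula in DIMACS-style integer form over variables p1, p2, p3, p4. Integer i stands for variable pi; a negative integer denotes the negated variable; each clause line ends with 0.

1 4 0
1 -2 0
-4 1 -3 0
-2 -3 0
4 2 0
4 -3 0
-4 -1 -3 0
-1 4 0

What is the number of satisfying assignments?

The models are:
  p1=F p2=F p3=F p4=T
  p1=T p2=F p3=F p4=T
  p1=T p2=T p3=F p4=T
Count: 3.

3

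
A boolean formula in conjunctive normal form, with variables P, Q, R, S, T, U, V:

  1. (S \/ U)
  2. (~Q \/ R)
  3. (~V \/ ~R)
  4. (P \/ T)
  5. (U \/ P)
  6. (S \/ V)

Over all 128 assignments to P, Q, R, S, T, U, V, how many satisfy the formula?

Split on P, then R.
  P=T, R=T: forces S=T; V=F; Q, T, U free → 2^3 = 8.
  P=T, R=F: T free; 5 ways for (Q,S,U,V) × 2^1 = 10.
  P=F, R=T: remaining (Q,S,T,U,V) ∈ {(F,T,T,T,F); (T,T,T,T,F)} — 2.
  P=F, R=F: remaining (Q,S,T,U,V) ∈ {(F,F,T,T,T); (F,T,T,T,F); (F,T,T,T,T)} — 3.
Total: 8 + 10 + 2 + 3 = 23.

23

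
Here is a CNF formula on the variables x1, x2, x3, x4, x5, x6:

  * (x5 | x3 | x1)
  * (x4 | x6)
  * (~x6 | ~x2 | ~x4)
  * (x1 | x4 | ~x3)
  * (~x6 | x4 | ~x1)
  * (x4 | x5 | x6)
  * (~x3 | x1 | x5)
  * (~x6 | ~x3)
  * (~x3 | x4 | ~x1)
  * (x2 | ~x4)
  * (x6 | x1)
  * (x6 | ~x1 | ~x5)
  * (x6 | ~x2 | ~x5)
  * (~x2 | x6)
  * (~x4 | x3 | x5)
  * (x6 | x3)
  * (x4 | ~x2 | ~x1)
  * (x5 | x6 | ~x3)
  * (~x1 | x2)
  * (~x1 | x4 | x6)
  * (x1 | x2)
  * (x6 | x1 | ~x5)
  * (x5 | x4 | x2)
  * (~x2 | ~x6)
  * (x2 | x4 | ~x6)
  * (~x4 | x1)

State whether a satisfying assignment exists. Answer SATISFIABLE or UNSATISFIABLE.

UNSATISFIABLE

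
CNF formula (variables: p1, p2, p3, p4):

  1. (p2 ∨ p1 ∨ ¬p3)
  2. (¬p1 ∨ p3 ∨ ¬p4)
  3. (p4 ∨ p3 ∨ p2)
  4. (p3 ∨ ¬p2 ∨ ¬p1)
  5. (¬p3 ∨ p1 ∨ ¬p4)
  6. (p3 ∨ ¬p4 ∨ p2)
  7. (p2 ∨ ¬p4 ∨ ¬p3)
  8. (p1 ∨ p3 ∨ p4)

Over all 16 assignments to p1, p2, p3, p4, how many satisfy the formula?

5

Satisfying assignments:
  p1=F p2=T p3=F p4=T
  p1=F p2=T p3=T p4=F
  p1=T p2=F p3=T p4=F
  p1=T p2=T p3=T p4=F
  p1=T p2=T p3=T p4=T
That's 5 in total.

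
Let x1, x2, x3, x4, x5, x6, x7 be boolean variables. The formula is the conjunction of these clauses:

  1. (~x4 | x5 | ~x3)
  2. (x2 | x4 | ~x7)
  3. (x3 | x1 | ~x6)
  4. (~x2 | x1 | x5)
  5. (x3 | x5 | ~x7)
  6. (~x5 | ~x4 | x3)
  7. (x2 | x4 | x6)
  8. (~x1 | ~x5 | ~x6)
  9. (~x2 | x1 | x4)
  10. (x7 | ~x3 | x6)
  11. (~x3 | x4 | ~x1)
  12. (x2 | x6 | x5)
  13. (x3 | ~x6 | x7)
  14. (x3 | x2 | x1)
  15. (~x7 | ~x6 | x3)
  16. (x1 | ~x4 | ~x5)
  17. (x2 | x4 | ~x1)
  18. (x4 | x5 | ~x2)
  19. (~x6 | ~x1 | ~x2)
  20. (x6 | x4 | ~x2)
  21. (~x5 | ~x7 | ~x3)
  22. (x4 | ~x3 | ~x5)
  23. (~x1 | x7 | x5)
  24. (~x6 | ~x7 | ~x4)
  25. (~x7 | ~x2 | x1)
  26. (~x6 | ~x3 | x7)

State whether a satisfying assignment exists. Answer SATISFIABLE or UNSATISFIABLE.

UNSATISFIABLE

x3 = True:
  x4 = True:
    propagation gives x5=True, x1=True, x6=False, x7=True; an empty clause results — contradiction.
  x4 = False:
    propagation gives x1=False, x2=False, x7=False, x6=True; an empty clause results — contradiction.
x3 = False:
  x2 = True:
    x1 = True:
      propagation gives x6=False, x4=True, x5=False; contradiction.
    x1 = False:
      propagation gives x6=False, x5=True, x4=False; contradiction.
  x2 = False:
    propagation gives x1=True, x4=True, x5=False, x7=False; an empty clause results — contradiction.
Every branch closes, so no satisfying assignment exists.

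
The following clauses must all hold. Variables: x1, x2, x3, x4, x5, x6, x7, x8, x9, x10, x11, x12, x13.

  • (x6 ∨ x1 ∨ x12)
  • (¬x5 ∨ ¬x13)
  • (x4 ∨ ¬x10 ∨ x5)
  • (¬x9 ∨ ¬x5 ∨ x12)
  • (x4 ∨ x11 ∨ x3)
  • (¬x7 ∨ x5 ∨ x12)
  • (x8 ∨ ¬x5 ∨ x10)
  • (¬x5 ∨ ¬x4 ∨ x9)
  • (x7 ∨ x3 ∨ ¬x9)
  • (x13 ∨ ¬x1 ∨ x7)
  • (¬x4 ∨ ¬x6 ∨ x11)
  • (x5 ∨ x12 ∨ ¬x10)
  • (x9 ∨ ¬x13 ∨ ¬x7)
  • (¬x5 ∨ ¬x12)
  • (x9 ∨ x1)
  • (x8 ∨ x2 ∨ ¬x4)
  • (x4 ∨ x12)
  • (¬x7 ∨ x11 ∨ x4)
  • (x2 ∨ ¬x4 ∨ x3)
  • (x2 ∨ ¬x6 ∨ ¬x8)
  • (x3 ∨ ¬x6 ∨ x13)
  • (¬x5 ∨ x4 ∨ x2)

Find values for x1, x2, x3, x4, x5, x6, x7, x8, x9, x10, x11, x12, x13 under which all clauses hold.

Pure literal: x2 appears only positively; assign x2 = True.
Set x1 = True and propagate.
Set x3 = False and propagate.
For the remaining variables, x4 = True, x5 = False, x6 = False, x7 = True, x8 = True, x9 = True, x10 = True, x11 = False, x12 = True, x13 = True works.
Every clause has at least one true literal under this assignment.

x1 = T, x2 = T, x3 = F, x4 = T, x5 = F, x6 = F, x7 = T, x8 = T, x9 = T, x10 = T, x11 = F, x12 = T, x13 = T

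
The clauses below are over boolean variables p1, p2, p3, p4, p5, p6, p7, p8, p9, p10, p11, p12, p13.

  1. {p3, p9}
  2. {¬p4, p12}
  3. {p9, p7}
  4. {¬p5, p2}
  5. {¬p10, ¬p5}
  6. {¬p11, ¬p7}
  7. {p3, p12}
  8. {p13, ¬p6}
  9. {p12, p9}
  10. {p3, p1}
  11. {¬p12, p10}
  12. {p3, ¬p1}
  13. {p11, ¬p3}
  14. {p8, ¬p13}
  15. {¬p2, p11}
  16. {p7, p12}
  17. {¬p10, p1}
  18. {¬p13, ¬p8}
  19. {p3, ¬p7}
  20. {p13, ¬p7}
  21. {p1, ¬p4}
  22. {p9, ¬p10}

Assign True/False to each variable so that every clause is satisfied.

p1 = T  p2 = T  p3 = T  p4 = T  p5 = F  p6 = F  p7 = F  p8 = F  p9 = T  p10 = T  p11 = T  p12 = T  p13 = F

p5 occurs only negated in the remaining clauses — set p5 = False.
Pure literal: p6 appears only negated; assign p6 = False.
Try p1 = True.
  then p3 is forced to True.
  then p11 is forced to True.
  then p7 is forced to False.
  then p9 is forced to True.
  then p12 is forced to True.
  then p10 is forced to True.
For the remaining variables, p2 = True, p4 = True, p8 = False, p13 = False works.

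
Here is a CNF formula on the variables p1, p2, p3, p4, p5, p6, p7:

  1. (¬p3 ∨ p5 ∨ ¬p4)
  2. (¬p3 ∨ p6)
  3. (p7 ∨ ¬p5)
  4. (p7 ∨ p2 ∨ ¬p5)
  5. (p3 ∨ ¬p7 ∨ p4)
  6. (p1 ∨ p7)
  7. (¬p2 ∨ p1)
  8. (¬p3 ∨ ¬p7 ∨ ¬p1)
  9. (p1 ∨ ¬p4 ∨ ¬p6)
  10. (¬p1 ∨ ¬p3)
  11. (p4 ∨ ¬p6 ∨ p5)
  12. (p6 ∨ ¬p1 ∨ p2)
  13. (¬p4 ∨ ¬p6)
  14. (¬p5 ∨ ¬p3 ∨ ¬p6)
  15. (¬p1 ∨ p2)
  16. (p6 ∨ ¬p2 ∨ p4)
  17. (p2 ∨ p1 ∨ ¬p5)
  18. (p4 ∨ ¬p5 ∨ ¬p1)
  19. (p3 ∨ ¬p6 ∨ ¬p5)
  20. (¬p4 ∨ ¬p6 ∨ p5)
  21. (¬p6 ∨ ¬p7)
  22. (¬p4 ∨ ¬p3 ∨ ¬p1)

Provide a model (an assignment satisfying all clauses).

p1 = 0, p2 = 0, p3 = 0, p4 = 1, p5 = 0, p6 = 0, p7 = 1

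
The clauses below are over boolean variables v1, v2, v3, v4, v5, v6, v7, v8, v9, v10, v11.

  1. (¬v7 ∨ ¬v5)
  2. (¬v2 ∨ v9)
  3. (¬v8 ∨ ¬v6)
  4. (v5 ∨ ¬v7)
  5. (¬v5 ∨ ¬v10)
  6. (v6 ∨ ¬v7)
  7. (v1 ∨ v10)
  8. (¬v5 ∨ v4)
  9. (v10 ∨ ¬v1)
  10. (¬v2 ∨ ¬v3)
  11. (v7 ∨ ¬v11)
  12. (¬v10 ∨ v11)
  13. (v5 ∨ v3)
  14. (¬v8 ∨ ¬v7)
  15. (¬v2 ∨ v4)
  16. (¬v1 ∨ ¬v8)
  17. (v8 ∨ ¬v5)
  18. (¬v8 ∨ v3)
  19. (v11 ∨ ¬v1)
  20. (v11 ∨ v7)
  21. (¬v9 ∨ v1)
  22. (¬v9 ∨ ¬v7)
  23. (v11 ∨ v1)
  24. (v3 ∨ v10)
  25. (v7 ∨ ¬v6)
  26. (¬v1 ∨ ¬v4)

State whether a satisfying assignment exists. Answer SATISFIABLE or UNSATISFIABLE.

UNSATISFIABLE

v7 = True:
  propagation gives v5=False; an empty clause results — contradiction.
v7 = False:
  propagation gives v11=False; an empty clause results — contradiction.
Every branch closes, so no satisfying assignment exists.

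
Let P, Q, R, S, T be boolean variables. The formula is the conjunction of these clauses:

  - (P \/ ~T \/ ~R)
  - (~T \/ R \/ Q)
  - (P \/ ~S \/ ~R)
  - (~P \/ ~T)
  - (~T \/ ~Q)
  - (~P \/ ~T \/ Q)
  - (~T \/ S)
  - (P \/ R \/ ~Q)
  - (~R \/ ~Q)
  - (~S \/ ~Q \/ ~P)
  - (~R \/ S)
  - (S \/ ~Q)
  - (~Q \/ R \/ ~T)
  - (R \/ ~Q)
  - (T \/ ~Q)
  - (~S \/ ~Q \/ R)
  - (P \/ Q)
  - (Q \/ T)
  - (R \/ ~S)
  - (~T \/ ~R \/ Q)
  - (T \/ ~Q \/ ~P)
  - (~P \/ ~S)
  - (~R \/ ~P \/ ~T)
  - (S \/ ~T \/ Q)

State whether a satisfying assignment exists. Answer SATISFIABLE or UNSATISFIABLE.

UNSATISFIABLE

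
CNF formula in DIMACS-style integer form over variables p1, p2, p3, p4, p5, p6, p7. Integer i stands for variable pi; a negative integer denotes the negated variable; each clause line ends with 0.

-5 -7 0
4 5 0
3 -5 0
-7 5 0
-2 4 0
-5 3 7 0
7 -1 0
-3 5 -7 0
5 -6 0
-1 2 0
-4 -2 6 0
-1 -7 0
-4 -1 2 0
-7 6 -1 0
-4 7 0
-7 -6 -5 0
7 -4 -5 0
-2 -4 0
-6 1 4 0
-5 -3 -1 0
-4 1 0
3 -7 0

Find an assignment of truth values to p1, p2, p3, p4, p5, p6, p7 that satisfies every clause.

Branch on p1: take p1 = False.
  then p4 is forced to False.
  then p5 is forced to True.
  then p7 is forced to False.
  then p3 is forced to True.
  then p2 is forced to False.
  then p6 is forced to False.
Every clause has at least one true literal under this assignment.

p1=0, p2=0, p3=1, p4=0, p5=1, p6=0, p7=0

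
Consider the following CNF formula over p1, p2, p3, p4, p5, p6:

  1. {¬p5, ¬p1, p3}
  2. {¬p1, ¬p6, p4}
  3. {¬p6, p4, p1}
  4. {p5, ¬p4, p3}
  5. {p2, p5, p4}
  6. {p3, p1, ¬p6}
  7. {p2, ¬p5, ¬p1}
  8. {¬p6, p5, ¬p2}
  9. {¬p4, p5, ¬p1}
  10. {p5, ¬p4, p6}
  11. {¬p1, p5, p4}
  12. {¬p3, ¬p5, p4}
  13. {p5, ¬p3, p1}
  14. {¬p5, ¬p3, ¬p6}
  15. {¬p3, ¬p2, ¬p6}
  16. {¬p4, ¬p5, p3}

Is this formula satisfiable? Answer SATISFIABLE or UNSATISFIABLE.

SATISFIABLE

Try p1 = False.
Set p2 = True and propagate.
Set p3 = True and propagate.
  then p5 is forced to True.
  then p4 is forced to True.
  then p6 is forced to False.
So p1=False, p2=True, p3=True, p4=True, p5=True, p6=False is a satisfying assignment.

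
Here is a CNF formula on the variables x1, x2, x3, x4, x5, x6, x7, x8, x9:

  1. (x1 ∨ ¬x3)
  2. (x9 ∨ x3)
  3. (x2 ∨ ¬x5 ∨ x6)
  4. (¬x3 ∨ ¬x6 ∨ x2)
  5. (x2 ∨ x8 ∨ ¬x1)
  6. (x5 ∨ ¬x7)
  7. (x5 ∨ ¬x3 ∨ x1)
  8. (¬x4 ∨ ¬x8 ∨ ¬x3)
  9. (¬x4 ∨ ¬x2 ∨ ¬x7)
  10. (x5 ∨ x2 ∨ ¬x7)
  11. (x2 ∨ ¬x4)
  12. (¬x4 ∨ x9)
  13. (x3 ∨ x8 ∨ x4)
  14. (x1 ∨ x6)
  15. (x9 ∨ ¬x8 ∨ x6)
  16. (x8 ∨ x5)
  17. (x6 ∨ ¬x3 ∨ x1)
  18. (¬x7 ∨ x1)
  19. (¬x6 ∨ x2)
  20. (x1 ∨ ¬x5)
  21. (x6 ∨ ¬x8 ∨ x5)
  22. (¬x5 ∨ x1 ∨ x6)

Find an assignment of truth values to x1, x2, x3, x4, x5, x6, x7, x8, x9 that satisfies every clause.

x1=T, x2=T, x3=T, x4=F, x5=T, x6=T, x7=T, x8=F, x9=T

Pure literal: x9 appears only positively; assign x9 = True.
Try x1 = True.
Branch on x2: take x2 = True.
The remaining clauses are satisfied by x3 = True, x4 = False, x5 = True, x6 = True, x7 = True, x8 = False.
Every clause has at least one true literal under this assignment.
Check each clause:
  1. (x1 ∨ ¬x3) — x1 is true.
  2. (x3 ∨ x9) — x9 is true.
  3. (¬x5 ∨ x6 ∨ x2) — x2 is true.
  4. (¬x6 ∨ ¬x3 ∨ x2) — x2 is true.
  5. (¬x1 ∨ x2 ∨ x8) — x2 is true.
  6. (¬x7 ∨ x5) — x5 is true.
  7. (¬x3 ∨ x1 ∨ x5) — x1 is true.
  8. (¬x3 ∨ ¬x4 ∨ ¬x8) — ¬x8 is true.
  9. (¬x4 ∨ ¬x2 ∨ ¬x7) — ¬x4 is true.
  10. (x2 ∨ x5 ∨ ¬x7) — x2 is true.
  11. (¬x4 ∨ x2) — x2 is true.
  12. (x9 ∨ ¬x4) — x9 is true.
  13. (x8 ∨ x4 ∨ x3) — x3 is true.
  14. (x6 ∨ x1) — x1 is true.
  15. (x6 ∨ ¬x8 ∨ x9) — ¬x8 is true.
  16. (x8 ∨ x5) — x5 is true.
  17. (¬x3 ∨ x6 ∨ x1) — x1 is true.
  18. (¬x7 ∨ x1) — x1 is true.
  19. (¬x6 ∨ x2) — x2 is true.
  20. (¬x5 ∨ x1) — x1 is true.
  21. (¬x8 ∨ x5 ∨ x6) — ¬x8 is true.
  22. (x1 ∨ ¬x5 ∨ x6) — x1 is true.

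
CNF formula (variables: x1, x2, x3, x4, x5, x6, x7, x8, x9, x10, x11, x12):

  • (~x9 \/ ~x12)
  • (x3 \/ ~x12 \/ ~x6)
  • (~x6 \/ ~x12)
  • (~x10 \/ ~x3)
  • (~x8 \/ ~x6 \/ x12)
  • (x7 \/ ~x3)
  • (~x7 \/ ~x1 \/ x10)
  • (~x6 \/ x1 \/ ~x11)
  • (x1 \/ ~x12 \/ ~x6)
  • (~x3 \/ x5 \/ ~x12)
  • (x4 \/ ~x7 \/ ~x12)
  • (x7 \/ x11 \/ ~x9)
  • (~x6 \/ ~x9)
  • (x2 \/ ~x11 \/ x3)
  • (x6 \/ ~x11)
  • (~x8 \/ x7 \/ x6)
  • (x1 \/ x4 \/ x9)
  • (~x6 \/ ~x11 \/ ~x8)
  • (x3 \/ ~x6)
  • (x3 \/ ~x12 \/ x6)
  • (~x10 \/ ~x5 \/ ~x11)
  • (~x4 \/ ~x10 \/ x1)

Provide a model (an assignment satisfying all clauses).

x2 occurs only positively in the remaining clauses — set x2 = True.
Branch on x1: take x1 = True.
Set x3 = False and propagate.
  then x6 is forced to False.
  then x11 is forced to False.
  then x12 is forced to False.
Try x7 = True.
  then x10 is forced to True.
x4, x5, x8, x9 are now unconstrained; take x4 = True, x5 = True, x8 = True, x9 = False.

x1=True, x2=True, x3=False, x4=True, x5=True, x6=False, x7=True, x8=True, x9=False, x10=True, x11=False, x12=False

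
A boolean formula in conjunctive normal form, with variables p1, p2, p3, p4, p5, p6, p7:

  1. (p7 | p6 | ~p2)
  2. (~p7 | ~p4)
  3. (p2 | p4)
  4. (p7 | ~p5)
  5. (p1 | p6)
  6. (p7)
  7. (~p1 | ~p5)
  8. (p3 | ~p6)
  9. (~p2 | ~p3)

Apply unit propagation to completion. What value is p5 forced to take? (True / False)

(p7) is a unit clause: p7 = True.
In (~p7 | ~p4), ~p7 is now false; ~p4 must hold, so p4 = False.
In (p4 | p2), p4 is now false; p2 must hold, so p2 = True.
(~p3 | ~p2) with p2 = True leaves only ~p3, so p3 = False.
(p3 | ~p6) with p3 = False leaves only ~p6, so p6 = False.
(p1 | p6) with p6 = False leaves only p1, so p1 = True.
(~p1 | ~p5) with p1 = True leaves only ~p5, so p5 = False.

False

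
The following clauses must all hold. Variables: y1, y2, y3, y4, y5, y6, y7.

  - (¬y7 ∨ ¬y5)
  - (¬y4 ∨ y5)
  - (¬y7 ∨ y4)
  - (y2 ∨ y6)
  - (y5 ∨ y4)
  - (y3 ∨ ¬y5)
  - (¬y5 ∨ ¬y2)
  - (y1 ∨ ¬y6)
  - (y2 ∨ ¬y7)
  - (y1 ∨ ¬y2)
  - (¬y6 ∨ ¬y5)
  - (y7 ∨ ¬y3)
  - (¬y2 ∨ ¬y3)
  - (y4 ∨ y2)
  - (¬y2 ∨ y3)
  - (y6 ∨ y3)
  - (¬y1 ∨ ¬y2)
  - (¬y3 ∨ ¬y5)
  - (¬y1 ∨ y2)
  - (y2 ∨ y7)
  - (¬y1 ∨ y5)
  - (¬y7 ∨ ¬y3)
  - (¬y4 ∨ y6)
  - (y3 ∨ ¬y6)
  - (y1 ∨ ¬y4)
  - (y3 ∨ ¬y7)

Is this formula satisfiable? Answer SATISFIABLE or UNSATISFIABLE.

UNSATISFIABLE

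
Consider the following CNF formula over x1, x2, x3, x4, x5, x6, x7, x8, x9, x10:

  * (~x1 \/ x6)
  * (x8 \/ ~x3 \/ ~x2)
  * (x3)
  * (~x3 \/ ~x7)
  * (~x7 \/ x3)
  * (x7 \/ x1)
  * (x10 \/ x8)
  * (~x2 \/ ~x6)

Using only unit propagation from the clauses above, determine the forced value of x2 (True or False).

False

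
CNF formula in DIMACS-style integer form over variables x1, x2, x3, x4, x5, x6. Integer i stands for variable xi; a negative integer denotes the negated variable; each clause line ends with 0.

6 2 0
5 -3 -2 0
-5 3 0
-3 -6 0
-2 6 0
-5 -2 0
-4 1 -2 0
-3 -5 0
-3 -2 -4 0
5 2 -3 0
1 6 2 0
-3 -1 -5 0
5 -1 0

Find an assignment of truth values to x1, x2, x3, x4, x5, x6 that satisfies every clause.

x1 = False, x2 = False, x3 = False, x4 = False, x5 = False, x6 = True

x4 occurs only negated in the remaining clauses — set x4 = False.
Try x1 = False.
Set x2 = False and propagate.
  then x6 is forced to True.
  then x3 is forced to False.
  then x5 is forced to False.
Every clause has at least one true literal under this assignment.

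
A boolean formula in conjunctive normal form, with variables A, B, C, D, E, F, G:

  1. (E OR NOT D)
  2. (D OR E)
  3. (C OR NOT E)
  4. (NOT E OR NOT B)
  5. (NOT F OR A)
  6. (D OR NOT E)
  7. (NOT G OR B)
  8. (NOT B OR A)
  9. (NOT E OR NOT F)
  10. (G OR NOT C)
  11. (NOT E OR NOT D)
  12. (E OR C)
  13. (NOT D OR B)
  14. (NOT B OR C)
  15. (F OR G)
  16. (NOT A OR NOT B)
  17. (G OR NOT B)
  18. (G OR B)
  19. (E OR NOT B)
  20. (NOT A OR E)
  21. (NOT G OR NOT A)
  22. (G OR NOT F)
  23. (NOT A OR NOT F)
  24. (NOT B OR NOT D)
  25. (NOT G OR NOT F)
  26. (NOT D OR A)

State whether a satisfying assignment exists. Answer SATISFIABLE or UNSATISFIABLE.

B = True:
  propagation gives E=False; an empty clause results — contradiction.
B = False:
  propagation gives G=False; an empty clause results — contradiction.
Every branch closes, so no satisfying assignment exists.

UNSATISFIABLE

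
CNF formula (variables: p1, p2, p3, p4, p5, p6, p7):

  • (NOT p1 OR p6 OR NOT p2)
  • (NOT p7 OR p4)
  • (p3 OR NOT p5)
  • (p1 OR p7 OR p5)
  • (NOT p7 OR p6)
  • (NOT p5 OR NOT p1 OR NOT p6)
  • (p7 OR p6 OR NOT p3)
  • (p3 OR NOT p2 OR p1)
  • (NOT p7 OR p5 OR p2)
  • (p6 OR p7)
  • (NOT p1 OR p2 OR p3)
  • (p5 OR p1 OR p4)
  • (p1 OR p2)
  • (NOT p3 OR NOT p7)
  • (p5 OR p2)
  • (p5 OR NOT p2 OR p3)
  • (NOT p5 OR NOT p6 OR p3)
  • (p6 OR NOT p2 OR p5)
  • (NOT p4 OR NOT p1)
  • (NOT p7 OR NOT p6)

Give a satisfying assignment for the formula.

p1=F, p2=T, p3=T, p4=F, p5=T, p6=T, p7=F

Set p1 = False and propagate.
  then p2 is forced to True.
  then p3 is forced to True.
  then p7 is forced to False.
  then p5 is forced to True.
  then p6 is forced to True.
p4 is now unconstrained; take p4 = False.
Check each clause:
  1. (p6 OR NOT p2 OR NOT p1) — p6 is true.
  2. (NOT p7 OR p4) — NOT p7 is true.
  3. (p3 OR NOT p5) — p3 is true.
  4. (p1 OR p5 OR p7) — p5 is true.
  5. (NOT p7 OR p6) — NOT p7 is true.
  6. (NOT p6 OR NOT p5 OR NOT p1) — NOT p1 is true.
  7. (p7 OR NOT p3 OR p6) — p6 is true.
  8. (p1 OR p3 OR NOT p2) — p3 is true.
  9. (NOT p7 OR p2 OR p5) — NOT p7 is true.
  10. (p6 OR p7) — p6 is true.
  11. (p3 OR p2 OR NOT p1) — p2 is true.
  12. (p4 OR p5 OR p1) — p5 is true.
  13. (p1 OR p2) — p2 is true.
  14. (NOT p3 OR NOT p7) — NOT p7 is true.
  15. (p2 OR p5) — p2 is true.
  16. (NOT p2 OR p3 OR p5) — p3 is true.
  17. (p3 OR NOT p5 OR NOT p6) — p3 is true.
  18. (p6 OR NOT p2 OR p5) — p5 is true.
  19. (NOT p1 OR NOT p4) — NOT p4 is true.
  20. (NOT p7 OR NOT p6) — NOT p7 is true.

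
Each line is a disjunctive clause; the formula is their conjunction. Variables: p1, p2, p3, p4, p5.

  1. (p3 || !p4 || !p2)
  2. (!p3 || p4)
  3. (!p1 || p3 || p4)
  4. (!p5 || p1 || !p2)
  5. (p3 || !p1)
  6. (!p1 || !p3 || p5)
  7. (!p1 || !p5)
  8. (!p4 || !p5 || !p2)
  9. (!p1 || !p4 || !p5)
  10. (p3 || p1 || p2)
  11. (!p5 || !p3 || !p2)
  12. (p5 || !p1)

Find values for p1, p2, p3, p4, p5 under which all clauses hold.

p1 = False, p2 = False, p3 = True, p4 = True, p5 = True

Branch on p1: take p1 = False.
For the remaining variables, p2 = False, p3 = True, p4 = True, p5 = True works.
Every clause has at least one true literal under this assignment.
Check each clause:
  1. (p3 || !p2 || !p4) — p3 is true.
  2. (!p3 || p4) — p4 is true.
  3. (p3 || p4 || !p1) — p3 is true.
  4. (!p5 || !p2 || p1) — !p2 is true.
  5. (!p1 || p3) — p3 is true.
  6. (p5 || !p1 || !p3) — p5 is true.
  7. (!p1 || !p5) — !p1 is true.
  8. (!p2 || !p5 || !p4) — !p2 is true.
  9. (!p1 || !p5 || !p4) — !p1 is true.
  10. (p1 || p3 || p2) — p3 is true.
  11. (!p5 || !p3 || !p2) — !p2 is true.
  12. (p5 || !p1) — p5 is true.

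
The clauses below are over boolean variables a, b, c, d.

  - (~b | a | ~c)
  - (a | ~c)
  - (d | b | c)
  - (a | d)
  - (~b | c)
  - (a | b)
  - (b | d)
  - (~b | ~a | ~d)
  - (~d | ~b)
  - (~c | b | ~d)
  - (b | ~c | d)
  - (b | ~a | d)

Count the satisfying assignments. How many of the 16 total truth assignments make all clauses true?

The models are:
  a=T b=F c=F d=T
  a=T b=T c=T d=F
Count: 2.

2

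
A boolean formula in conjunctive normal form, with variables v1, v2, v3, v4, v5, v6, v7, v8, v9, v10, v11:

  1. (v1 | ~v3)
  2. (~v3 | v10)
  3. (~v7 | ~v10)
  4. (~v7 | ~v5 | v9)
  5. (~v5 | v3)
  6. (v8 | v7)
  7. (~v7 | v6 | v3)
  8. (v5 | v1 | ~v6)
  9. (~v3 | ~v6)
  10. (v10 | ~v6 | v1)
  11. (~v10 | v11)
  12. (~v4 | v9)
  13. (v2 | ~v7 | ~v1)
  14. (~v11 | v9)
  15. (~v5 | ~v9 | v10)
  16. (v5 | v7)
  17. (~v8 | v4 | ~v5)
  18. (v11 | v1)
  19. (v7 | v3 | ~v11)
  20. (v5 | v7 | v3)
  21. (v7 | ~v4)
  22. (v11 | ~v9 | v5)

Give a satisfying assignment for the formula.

v1=True, v2=True, v3=False, v4=False, v5=False, v6=True, v7=True, v8=True, v9=True, v10=False, v11=True

v2 occurs only positively in the remaining clauses — set v2 = True.
Try v1 = True.
For the remaining variables, v3 = False, v4 = False, v5 = False, v6 = True, v7 = True, v8 = True, v9 = True, v10 = False, v11 = True works.
Check each clause:
  1. (~v3 | v1) — v1 is true.
  2. (v10 | ~v3) — ~v3 is true.
  3. (~v7 | ~v10) — ~v10 is true.
  4. (~v5 | ~v7 | v9) — ~v5 is true.
  5. (~v5 | v3) — ~v5 is true.
  6. (v8 | v7) — v8 is true.
  7. (~v7 | v6 | v3) — v6 is true.
  8. (~v6 | v1 | v5) — v1 is true.
  9. (~v6 | ~v3) — ~v3 is true.
  10. (~v6 | v1 | v10) — v1 is true.
  11. (v11 | ~v10) — v11 is true.
  12. (~v4 | v9) — v9 is true.
  13. (~v1 | v2 | ~v7) — v2 is true.
  14. (~v11 | v9) — v9 is true.
  15. (v10 | ~v9 | ~v5) — ~v5 is true.
  16. (v5 | v7) — v7 is true.
  17. (~v5 | v4 | ~v8) — ~v5 is true.
  18. (v1 | v11) — v1 is true.
  19. (v7 | ~v11 | v3) — v7 is true.
  20. (v5 | v3 | v7) — v7 is true.
  21. (v7 | ~v4) — ~v4 is true.
  22. (v5 | ~v9 | v11) — v11 is true.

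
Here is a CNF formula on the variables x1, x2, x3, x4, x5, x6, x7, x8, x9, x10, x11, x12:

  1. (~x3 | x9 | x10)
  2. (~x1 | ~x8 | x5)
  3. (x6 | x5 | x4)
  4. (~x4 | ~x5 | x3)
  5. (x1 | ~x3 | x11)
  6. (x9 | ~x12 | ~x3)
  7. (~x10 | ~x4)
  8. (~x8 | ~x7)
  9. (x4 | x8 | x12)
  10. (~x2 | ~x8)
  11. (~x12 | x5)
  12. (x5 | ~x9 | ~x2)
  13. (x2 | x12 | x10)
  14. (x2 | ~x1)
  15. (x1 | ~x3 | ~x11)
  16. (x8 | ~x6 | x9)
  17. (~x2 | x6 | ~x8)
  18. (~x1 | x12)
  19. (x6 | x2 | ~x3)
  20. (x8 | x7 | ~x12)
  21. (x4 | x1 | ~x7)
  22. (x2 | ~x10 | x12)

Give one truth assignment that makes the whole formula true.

x1=0  x2=0  x3=0  x4=0  x5=1  x6=0  x7=0  x8=1  x9=0  x10=0  x11=0  x12=1

Set x1 = False and propagate.
The remaining clauses are satisfied by x2 = False, x3 = False, x4 = False, x5 = True, x6 = False, x7 = False, x8 = True, x9 = False, x10 = False, x11 = False, x12 = True.
Every clause has at least one true literal under this assignment.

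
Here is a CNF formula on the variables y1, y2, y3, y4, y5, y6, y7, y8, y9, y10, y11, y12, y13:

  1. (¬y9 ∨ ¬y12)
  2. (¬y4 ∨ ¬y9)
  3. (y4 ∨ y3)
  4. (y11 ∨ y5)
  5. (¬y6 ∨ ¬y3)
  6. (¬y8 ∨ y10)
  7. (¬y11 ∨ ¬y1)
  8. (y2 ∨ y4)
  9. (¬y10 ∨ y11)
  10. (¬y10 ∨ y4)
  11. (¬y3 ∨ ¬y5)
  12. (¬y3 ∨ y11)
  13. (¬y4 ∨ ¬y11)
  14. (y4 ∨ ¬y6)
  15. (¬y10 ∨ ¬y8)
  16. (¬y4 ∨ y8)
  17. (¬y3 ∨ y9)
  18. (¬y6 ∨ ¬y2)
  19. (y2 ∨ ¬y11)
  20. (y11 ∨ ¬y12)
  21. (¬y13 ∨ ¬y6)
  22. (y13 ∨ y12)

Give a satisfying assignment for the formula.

y1 = False, y2 = True, y3 = True, y4 = False, y5 = False, y6 = False, y7 = False, y8 = False, y9 = True, y10 = False, y11 = True, y12 = False, y13 = True

y1 occurs only negated in the remaining clauses — set y1 = False.
Pure literal: y6 appears only negated; assign y6 = False.
Branch on y2: take y2 = True.
Try y3 = True.
  then y5 is forced to False.
  then y11 is forced to True.
  then y4 is forced to False.
  then y10 is forced to False.
  then y8 is forced to False.
  then y9 is forced to True.
  then y12 is forced to False.
  then y13 is forced to True.
y7 is now unconstrained; take y7 = False.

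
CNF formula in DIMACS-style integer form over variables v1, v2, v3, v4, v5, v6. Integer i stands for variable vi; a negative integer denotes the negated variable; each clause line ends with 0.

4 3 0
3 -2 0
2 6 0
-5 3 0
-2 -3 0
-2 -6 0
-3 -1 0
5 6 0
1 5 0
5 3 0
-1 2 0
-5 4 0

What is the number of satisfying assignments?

Satisfying assignments:
  v1=F v2=F v3=T v4=T v5=T v6=T
That's 1 in total.

1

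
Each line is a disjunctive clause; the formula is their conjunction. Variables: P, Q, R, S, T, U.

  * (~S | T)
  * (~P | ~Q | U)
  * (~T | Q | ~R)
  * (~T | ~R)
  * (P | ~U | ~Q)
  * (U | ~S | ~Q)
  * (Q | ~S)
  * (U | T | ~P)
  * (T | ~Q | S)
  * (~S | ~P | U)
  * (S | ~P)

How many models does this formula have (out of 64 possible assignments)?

Case analysis on Q and S:
  Q=T, S=T: remaining (P,R,T,U) ∈ {(T,F,T,T)} — 1.
  Q=T, S=F: remaining (P,R,T,U) ∈ {(F,F,T,F)} — 1.
  Q=F, S=T: a clause becomes empty — 0.
  Q=F, S=F: U free; 3 ways for (P,R,T) × 2^1 = 6.
Total: 1 + 1 + 0 + 6 = 8.

8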